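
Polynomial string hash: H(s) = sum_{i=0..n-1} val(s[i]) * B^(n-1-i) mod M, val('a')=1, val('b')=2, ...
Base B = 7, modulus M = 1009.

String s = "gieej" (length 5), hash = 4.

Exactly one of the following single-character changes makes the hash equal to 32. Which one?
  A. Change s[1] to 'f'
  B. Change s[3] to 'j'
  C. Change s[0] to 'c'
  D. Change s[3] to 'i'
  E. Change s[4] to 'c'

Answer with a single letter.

Option A: s[1]='i'->'f', delta=(6-9)*7^3 mod 1009 = 989, hash=4+989 mod 1009 = 993
Option B: s[3]='e'->'j', delta=(10-5)*7^1 mod 1009 = 35, hash=4+35 mod 1009 = 39
Option C: s[0]='g'->'c', delta=(3-7)*7^4 mod 1009 = 486, hash=4+486 mod 1009 = 490
Option D: s[3]='e'->'i', delta=(9-5)*7^1 mod 1009 = 28, hash=4+28 mod 1009 = 32 <-- target
Option E: s[4]='j'->'c', delta=(3-10)*7^0 mod 1009 = 1002, hash=4+1002 mod 1009 = 1006

Answer: D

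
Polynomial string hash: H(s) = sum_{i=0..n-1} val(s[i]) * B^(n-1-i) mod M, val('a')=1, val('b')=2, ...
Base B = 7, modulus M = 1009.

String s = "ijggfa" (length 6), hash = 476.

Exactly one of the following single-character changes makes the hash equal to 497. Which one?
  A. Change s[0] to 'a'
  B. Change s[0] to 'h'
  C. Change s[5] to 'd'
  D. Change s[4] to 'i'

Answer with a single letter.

Option A: s[0]='i'->'a', delta=(1-9)*7^5 mod 1009 = 750, hash=476+750 mod 1009 = 217
Option B: s[0]='i'->'h', delta=(8-9)*7^5 mod 1009 = 346, hash=476+346 mod 1009 = 822
Option C: s[5]='a'->'d', delta=(4-1)*7^0 mod 1009 = 3, hash=476+3 mod 1009 = 479
Option D: s[4]='f'->'i', delta=(9-6)*7^1 mod 1009 = 21, hash=476+21 mod 1009 = 497 <-- target

Answer: D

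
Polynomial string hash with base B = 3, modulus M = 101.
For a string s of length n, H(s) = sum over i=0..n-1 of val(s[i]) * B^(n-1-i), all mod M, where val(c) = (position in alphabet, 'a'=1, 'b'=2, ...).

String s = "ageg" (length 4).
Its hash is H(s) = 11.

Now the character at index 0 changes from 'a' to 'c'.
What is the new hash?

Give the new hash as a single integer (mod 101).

Answer: 65

Derivation:
val('a') = 1, val('c') = 3
Position k = 0, exponent = n-1-k = 3
B^3 mod M = 3^3 mod 101 = 27
Delta = (3 - 1) * 27 mod 101 = 54
New hash = (11 + 54) mod 101 = 65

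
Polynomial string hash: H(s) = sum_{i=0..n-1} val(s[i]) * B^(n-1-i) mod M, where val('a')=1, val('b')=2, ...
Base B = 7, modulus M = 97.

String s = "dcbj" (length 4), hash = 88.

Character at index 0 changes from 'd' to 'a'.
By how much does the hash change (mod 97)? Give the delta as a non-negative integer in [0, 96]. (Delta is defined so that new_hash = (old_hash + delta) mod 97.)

Answer: 38

Derivation:
Delta formula: (val(new) - val(old)) * B^(n-1-k) mod M
  val('a') - val('d') = 1 - 4 = -3
  B^(n-1-k) = 7^3 mod 97 = 52
  Delta = -3 * 52 mod 97 = 38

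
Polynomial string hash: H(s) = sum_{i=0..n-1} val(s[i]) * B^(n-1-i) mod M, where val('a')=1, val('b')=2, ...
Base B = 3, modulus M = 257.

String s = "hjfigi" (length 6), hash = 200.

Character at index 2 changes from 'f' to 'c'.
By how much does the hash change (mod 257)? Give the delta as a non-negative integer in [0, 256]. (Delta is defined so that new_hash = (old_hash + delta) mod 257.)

Delta formula: (val(new) - val(old)) * B^(n-1-k) mod M
  val('c') - val('f') = 3 - 6 = -3
  B^(n-1-k) = 3^3 mod 257 = 27
  Delta = -3 * 27 mod 257 = 176

Answer: 176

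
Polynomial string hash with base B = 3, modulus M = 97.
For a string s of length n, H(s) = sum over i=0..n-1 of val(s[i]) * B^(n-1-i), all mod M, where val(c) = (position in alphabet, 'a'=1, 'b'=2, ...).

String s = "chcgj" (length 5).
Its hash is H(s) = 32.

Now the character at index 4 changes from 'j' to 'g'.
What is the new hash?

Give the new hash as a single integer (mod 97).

val('j') = 10, val('g') = 7
Position k = 4, exponent = n-1-k = 0
B^0 mod M = 3^0 mod 97 = 1
Delta = (7 - 10) * 1 mod 97 = 94
New hash = (32 + 94) mod 97 = 29

Answer: 29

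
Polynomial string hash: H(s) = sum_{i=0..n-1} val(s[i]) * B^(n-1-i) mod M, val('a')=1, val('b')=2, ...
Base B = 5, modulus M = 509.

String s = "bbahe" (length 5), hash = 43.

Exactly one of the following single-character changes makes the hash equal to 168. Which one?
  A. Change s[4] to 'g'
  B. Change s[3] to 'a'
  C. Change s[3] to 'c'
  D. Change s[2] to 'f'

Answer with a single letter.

Answer: D

Derivation:
Option A: s[4]='e'->'g', delta=(7-5)*5^0 mod 509 = 2, hash=43+2 mod 509 = 45
Option B: s[3]='h'->'a', delta=(1-8)*5^1 mod 509 = 474, hash=43+474 mod 509 = 8
Option C: s[3]='h'->'c', delta=(3-8)*5^1 mod 509 = 484, hash=43+484 mod 509 = 18
Option D: s[2]='a'->'f', delta=(6-1)*5^2 mod 509 = 125, hash=43+125 mod 509 = 168 <-- target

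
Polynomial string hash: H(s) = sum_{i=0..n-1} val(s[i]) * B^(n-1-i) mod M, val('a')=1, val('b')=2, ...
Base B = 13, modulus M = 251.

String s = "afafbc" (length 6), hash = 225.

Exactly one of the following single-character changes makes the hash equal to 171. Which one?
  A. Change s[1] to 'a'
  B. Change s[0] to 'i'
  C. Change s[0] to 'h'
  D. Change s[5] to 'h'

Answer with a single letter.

Option A: s[1]='f'->'a', delta=(1-6)*13^4 mod 251 = 14, hash=225+14 mod 251 = 239
Option B: s[0]='a'->'i', delta=(9-1)*13^5 mod 251 = 10, hash=225+10 mod 251 = 235
Option C: s[0]='a'->'h', delta=(8-1)*13^5 mod 251 = 197, hash=225+197 mod 251 = 171 <-- target
Option D: s[5]='c'->'h', delta=(8-3)*13^0 mod 251 = 5, hash=225+5 mod 251 = 230

Answer: C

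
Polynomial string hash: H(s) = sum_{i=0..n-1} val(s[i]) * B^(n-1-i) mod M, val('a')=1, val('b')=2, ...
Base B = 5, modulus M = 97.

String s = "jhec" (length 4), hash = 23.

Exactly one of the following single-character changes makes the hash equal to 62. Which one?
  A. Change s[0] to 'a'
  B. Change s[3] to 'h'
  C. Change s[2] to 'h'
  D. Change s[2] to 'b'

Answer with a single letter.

Answer: A

Derivation:
Option A: s[0]='j'->'a', delta=(1-10)*5^3 mod 97 = 39, hash=23+39 mod 97 = 62 <-- target
Option B: s[3]='c'->'h', delta=(8-3)*5^0 mod 97 = 5, hash=23+5 mod 97 = 28
Option C: s[2]='e'->'h', delta=(8-5)*5^1 mod 97 = 15, hash=23+15 mod 97 = 38
Option D: s[2]='e'->'b', delta=(2-5)*5^1 mod 97 = 82, hash=23+82 mod 97 = 8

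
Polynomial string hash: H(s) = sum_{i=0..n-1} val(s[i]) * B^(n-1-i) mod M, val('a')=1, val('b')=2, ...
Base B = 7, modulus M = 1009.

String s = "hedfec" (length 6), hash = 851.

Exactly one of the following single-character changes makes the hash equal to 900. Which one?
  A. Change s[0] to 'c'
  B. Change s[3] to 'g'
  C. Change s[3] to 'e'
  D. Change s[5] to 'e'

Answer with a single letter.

Answer: B

Derivation:
Option A: s[0]='h'->'c', delta=(3-8)*7^5 mod 1009 = 721, hash=851+721 mod 1009 = 563
Option B: s[3]='f'->'g', delta=(7-6)*7^2 mod 1009 = 49, hash=851+49 mod 1009 = 900 <-- target
Option C: s[3]='f'->'e', delta=(5-6)*7^2 mod 1009 = 960, hash=851+960 mod 1009 = 802
Option D: s[5]='c'->'e', delta=(5-3)*7^0 mod 1009 = 2, hash=851+2 mod 1009 = 853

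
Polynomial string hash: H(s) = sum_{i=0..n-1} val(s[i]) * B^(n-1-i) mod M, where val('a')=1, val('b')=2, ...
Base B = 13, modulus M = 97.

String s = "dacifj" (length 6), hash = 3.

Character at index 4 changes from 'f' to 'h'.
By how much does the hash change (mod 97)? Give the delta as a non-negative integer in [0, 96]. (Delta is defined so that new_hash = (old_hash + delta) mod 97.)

Answer: 26

Derivation:
Delta formula: (val(new) - val(old)) * B^(n-1-k) mod M
  val('h') - val('f') = 8 - 6 = 2
  B^(n-1-k) = 13^1 mod 97 = 13
  Delta = 2 * 13 mod 97 = 26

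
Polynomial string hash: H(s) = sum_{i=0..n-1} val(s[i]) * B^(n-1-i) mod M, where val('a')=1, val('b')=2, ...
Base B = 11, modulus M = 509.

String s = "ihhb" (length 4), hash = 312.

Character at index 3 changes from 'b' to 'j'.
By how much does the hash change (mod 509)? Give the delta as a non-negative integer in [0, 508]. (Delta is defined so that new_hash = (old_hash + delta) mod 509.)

Delta formula: (val(new) - val(old)) * B^(n-1-k) mod M
  val('j') - val('b') = 10 - 2 = 8
  B^(n-1-k) = 11^0 mod 509 = 1
  Delta = 8 * 1 mod 509 = 8

Answer: 8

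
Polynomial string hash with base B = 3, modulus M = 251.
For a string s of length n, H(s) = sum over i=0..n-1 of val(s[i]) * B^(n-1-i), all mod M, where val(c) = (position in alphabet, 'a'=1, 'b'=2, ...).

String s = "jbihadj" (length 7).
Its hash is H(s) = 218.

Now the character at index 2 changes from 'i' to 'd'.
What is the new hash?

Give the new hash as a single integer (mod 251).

Answer: 64

Derivation:
val('i') = 9, val('d') = 4
Position k = 2, exponent = n-1-k = 4
B^4 mod M = 3^4 mod 251 = 81
Delta = (4 - 9) * 81 mod 251 = 97
New hash = (218 + 97) mod 251 = 64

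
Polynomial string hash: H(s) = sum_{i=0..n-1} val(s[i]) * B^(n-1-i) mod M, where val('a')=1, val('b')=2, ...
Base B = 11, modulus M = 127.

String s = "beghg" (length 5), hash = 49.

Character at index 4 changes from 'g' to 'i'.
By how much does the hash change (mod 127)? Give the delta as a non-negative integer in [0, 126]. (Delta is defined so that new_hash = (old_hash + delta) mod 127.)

Answer: 2

Derivation:
Delta formula: (val(new) - val(old)) * B^(n-1-k) mod M
  val('i') - val('g') = 9 - 7 = 2
  B^(n-1-k) = 11^0 mod 127 = 1
  Delta = 2 * 1 mod 127 = 2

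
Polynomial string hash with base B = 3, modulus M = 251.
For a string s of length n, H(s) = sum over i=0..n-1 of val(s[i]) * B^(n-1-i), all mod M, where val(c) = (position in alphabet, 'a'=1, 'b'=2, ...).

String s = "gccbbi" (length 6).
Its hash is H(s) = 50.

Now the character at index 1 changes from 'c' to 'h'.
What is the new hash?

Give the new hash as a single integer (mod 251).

Answer: 204

Derivation:
val('c') = 3, val('h') = 8
Position k = 1, exponent = n-1-k = 4
B^4 mod M = 3^4 mod 251 = 81
Delta = (8 - 3) * 81 mod 251 = 154
New hash = (50 + 154) mod 251 = 204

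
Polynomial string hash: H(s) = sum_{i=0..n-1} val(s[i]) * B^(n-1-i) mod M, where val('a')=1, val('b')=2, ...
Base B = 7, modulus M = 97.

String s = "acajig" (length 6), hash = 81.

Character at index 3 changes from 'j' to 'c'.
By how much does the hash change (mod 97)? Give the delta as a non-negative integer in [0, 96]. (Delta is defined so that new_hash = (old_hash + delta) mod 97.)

Answer: 45

Derivation:
Delta formula: (val(new) - val(old)) * B^(n-1-k) mod M
  val('c') - val('j') = 3 - 10 = -7
  B^(n-1-k) = 7^2 mod 97 = 49
  Delta = -7 * 49 mod 97 = 45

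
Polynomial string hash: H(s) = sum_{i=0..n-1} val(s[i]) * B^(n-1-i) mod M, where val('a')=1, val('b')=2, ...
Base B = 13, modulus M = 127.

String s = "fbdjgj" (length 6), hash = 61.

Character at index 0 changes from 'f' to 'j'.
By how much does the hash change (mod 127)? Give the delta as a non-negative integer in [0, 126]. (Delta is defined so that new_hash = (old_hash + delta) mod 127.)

Delta formula: (val(new) - val(old)) * B^(n-1-k) mod M
  val('j') - val('f') = 10 - 6 = 4
  B^(n-1-k) = 13^5 mod 127 = 72
  Delta = 4 * 72 mod 127 = 34

Answer: 34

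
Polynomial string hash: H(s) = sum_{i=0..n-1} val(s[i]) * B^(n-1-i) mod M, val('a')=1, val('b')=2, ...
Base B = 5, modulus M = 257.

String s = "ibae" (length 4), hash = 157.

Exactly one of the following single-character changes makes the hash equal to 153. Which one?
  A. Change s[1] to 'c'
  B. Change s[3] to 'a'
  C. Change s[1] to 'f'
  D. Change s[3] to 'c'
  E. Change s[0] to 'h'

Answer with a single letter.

Answer: B

Derivation:
Option A: s[1]='b'->'c', delta=(3-2)*5^2 mod 257 = 25, hash=157+25 mod 257 = 182
Option B: s[3]='e'->'a', delta=(1-5)*5^0 mod 257 = 253, hash=157+253 mod 257 = 153 <-- target
Option C: s[1]='b'->'f', delta=(6-2)*5^2 mod 257 = 100, hash=157+100 mod 257 = 0
Option D: s[3]='e'->'c', delta=(3-5)*5^0 mod 257 = 255, hash=157+255 mod 257 = 155
Option E: s[0]='i'->'h', delta=(8-9)*5^3 mod 257 = 132, hash=157+132 mod 257 = 32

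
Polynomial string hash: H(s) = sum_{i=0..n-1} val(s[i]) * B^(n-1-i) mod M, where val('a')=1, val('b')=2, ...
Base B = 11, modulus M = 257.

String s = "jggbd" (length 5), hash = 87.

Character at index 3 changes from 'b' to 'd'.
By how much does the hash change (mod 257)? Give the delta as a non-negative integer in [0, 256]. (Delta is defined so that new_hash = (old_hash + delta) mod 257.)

Delta formula: (val(new) - val(old)) * B^(n-1-k) mod M
  val('d') - val('b') = 4 - 2 = 2
  B^(n-1-k) = 11^1 mod 257 = 11
  Delta = 2 * 11 mod 257 = 22

Answer: 22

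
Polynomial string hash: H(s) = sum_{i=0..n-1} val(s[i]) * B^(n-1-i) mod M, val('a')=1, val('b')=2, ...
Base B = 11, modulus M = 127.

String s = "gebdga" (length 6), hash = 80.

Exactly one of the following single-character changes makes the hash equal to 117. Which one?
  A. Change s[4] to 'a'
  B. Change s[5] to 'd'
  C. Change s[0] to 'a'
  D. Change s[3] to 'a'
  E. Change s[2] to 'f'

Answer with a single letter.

Answer: C

Derivation:
Option A: s[4]='g'->'a', delta=(1-7)*11^1 mod 127 = 61, hash=80+61 mod 127 = 14
Option B: s[5]='a'->'d', delta=(4-1)*11^0 mod 127 = 3, hash=80+3 mod 127 = 83
Option C: s[0]='g'->'a', delta=(1-7)*11^5 mod 127 = 37, hash=80+37 mod 127 = 117 <-- target
Option D: s[3]='d'->'a', delta=(1-4)*11^2 mod 127 = 18, hash=80+18 mod 127 = 98
Option E: s[2]='b'->'f', delta=(6-2)*11^3 mod 127 = 117, hash=80+117 mod 127 = 70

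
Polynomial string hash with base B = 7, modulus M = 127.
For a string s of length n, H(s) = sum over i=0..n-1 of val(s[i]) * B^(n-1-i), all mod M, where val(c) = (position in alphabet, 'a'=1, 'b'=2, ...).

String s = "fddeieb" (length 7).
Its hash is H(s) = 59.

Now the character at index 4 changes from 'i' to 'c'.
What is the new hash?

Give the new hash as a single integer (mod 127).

val('i') = 9, val('c') = 3
Position k = 4, exponent = n-1-k = 2
B^2 mod M = 7^2 mod 127 = 49
Delta = (3 - 9) * 49 mod 127 = 87
New hash = (59 + 87) mod 127 = 19

Answer: 19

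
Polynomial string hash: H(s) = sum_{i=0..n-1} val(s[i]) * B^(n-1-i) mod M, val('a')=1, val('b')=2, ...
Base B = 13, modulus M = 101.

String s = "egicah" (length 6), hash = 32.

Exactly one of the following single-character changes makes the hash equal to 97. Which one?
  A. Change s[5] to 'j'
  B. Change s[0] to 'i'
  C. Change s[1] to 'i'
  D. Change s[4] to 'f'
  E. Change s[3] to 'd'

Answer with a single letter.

Option A: s[5]='h'->'j', delta=(10-8)*13^0 mod 101 = 2, hash=32+2 mod 101 = 34
Option B: s[0]='e'->'i', delta=(9-5)*13^5 mod 101 = 68, hash=32+68 mod 101 = 100
Option C: s[1]='g'->'i', delta=(9-7)*13^4 mod 101 = 57, hash=32+57 mod 101 = 89
Option D: s[4]='a'->'f', delta=(6-1)*13^1 mod 101 = 65, hash=32+65 mod 101 = 97 <-- target
Option E: s[3]='c'->'d', delta=(4-3)*13^2 mod 101 = 68, hash=32+68 mod 101 = 100

Answer: D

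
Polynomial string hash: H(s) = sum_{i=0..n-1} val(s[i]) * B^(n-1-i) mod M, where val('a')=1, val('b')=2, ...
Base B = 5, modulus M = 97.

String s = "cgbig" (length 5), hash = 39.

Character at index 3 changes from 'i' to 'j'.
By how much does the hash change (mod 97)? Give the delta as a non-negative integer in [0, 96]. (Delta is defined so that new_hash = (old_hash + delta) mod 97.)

Answer: 5

Derivation:
Delta formula: (val(new) - val(old)) * B^(n-1-k) mod M
  val('j') - val('i') = 10 - 9 = 1
  B^(n-1-k) = 5^1 mod 97 = 5
  Delta = 1 * 5 mod 97 = 5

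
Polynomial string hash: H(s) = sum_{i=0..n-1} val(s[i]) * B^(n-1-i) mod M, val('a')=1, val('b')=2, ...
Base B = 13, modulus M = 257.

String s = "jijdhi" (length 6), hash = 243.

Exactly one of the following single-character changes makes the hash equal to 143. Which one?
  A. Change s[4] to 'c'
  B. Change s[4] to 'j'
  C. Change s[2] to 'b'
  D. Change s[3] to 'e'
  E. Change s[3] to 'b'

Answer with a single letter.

Answer: C

Derivation:
Option A: s[4]='h'->'c', delta=(3-8)*13^1 mod 257 = 192, hash=243+192 mod 257 = 178
Option B: s[4]='h'->'j', delta=(10-8)*13^1 mod 257 = 26, hash=243+26 mod 257 = 12
Option C: s[2]='j'->'b', delta=(2-10)*13^3 mod 257 = 157, hash=243+157 mod 257 = 143 <-- target
Option D: s[3]='d'->'e', delta=(5-4)*13^2 mod 257 = 169, hash=243+169 mod 257 = 155
Option E: s[3]='d'->'b', delta=(2-4)*13^2 mod 257 = 176, hash=243+176 mod 257 = 162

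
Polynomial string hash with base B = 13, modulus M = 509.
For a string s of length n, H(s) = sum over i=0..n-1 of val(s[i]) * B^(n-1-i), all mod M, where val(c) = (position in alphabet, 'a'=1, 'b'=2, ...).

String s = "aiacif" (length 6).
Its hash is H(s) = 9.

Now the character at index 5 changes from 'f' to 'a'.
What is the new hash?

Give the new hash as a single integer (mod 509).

Answer: 4

Derivation:
val('f') = 6, val('a') = 1
Position k = 5, exponent = n-1-k = 0
B^0 mod M = 13^0 mod 509 = 1
Delta = (1 - 6) * 1 mod 509 = 504
New hash = (9 + 504) mod 509 = 4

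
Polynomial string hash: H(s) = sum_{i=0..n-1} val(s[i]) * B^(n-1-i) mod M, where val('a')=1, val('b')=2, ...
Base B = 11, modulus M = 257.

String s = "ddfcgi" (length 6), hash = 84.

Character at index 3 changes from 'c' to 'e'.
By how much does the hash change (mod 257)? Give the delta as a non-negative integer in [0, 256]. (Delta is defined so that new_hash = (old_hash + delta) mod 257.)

Delta formula: (val(new) - val(old)) * B^(n-1-k) mod M
  val('e') - val('c') = 5 - 3 = 2
  B^(n-1-k) = 11^2 mod 257 = 121
  Delta = 2 * 121 mod 257 = 242

Answer: 242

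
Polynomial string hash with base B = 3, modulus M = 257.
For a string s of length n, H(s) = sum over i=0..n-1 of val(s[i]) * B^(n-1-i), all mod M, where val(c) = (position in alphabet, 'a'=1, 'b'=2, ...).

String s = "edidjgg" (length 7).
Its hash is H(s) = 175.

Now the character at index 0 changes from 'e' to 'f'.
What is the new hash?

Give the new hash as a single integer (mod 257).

Answer: 133

Derivation:
val('e') = 5, val('f') = 6
Position k = 0, exponent = n-1-k = 6
B^6 mod M = 3^6 mod 257 = 215
Delta = (6 - 5) * 215 mod 257 = 215
New hash = (175 + 215) mod 257 = 133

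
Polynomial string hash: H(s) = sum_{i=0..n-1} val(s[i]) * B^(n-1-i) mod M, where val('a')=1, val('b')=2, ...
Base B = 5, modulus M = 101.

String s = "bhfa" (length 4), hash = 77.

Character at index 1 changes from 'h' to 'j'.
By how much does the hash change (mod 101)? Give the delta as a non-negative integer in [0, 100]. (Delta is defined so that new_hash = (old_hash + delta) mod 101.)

Delta formula: (val(new) - val(old)) * B^(n-1-k) mod M
  val('j') - val('h') = 10 - 8 = 2
  B^(n-1-k) = 5^2 mod 101 = 25
  Delta = 2 * 25 mod 101 = 50

Answer: 50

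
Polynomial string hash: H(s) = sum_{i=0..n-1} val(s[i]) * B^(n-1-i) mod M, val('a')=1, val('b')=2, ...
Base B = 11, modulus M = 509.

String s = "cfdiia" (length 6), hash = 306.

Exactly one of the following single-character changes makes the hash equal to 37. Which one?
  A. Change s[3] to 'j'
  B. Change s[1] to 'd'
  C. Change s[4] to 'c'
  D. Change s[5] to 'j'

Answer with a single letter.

Answer: B

Derivation:
Option A: s[3]='i'->'j', delta=(10-9)*11^2 mod 509 = 121, hash=306+121 mod 509 = 427
Option B: s[1]='f'->'d', delta=(4-6)*11^4 mod 509 = 240, hash=306+240 mod 509 = 37 <-- target
Option C: s[4]='i'->'c', delta=(3-9)*11^1 mod 509 = 443, hash=306+443 mod 509 = 240
Option D: s[5]='a'->'j', delta=(10-1)*11^0 mod 509 = 9, hash=306+9 mod 509 = 315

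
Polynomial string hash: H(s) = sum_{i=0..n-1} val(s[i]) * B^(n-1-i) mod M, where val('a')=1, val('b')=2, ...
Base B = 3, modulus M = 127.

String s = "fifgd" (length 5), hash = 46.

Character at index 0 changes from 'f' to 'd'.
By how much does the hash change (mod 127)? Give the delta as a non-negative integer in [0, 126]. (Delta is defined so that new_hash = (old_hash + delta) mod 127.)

Delta formula: (val(new) - val(old)) * B^(n-1-k) mod M
  val('d') - val('f') = 4 - 6 = -2
  B^(n-1-k) = 3^4 mod 127 = 81
  Delta = -2 * 81 mod 127 = 92

Answer: 92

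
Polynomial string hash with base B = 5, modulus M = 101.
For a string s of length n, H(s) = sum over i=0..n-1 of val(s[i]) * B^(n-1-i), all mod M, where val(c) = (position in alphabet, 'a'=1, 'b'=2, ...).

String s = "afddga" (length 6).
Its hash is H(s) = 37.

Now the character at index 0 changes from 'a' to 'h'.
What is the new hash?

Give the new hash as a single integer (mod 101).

val('a') = 1, val('h') = 8
Position k = 0, exponent = n-1-k = 5
B^5 mod M = 5^5 mod 101 = 95
Delta = (8 - 1) * 95 mod 101 = 59
New hash = (37 + 59) mod 101 = 96

Answer: 96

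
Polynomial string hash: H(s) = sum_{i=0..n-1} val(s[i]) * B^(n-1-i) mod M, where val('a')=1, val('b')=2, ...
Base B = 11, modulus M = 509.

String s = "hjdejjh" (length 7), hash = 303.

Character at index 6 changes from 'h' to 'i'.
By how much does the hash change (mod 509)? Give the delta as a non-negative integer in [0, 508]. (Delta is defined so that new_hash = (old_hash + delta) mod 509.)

Answer: 1

Derivation:
Delta formula: (val(new) - val(old)) * B^(n-1-k) mod M
  val('i') - val('h') = 9 - 8 = 1
  B^(n-1-k) = 11^0 mod 509 = 1
  Delta = 1 * 1 mod 509 = 1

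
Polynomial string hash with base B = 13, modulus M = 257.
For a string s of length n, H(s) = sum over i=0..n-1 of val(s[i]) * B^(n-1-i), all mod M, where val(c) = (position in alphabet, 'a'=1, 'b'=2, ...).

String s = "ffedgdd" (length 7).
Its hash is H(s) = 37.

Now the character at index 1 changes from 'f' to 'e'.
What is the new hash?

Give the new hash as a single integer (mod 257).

Answer: 109

Derivation:
val('f') = 6, val('e') = 5
Position k = 1, exponent = n-1-k = 5
B^5 mod M = 13^5 mod 257 = 185
Delta = (5 - 6) * 185 mod 257 = 72
New hash = (37 + 72) mod 257 = 109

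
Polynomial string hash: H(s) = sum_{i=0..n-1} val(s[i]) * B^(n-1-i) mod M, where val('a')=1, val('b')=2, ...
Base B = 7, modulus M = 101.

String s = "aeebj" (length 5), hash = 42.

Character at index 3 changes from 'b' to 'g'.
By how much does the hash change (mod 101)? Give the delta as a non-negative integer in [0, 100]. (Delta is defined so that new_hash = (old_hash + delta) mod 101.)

Answer: 35

Derivation:
Delta formula: (val(new) - val(old)) * B^(n-1-k) mod M
  val('g') - val('b') = 7 - 2 = 5
  B^(n-1-k) = 7^1 mod 101 = 7
  Delta = 5 * 7 mod 101 = 35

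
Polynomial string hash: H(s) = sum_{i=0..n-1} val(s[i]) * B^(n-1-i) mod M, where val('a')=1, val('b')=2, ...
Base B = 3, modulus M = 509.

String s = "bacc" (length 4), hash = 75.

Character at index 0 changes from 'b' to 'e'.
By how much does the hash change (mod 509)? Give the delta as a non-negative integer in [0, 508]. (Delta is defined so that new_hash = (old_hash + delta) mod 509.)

Answer: 81

Derivation:
Delta formula: (val(new) - val(old)) * B^(n-1-k) mod M
  val('e') - val('b') = 5 - 2 = 3
  B^(n-1-k) = 3^3 mod 509 = 27
  Delta = 3 * 27 mod 509 = 81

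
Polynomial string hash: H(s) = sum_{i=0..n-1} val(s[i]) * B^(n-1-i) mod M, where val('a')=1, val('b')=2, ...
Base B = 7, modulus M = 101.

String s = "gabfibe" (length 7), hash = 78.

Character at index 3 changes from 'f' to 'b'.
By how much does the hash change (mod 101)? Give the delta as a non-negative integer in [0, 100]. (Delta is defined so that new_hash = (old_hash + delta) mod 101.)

Delta formula: (val(new) - val(old)) * B^(n-1-k) mod M
  val('b') - val('f') = 2 - 6 = -4
  B^(n-1-k) = 7^3 mod 101 = 40
  Delta = -4 * 40 mod 101 = 42

Answer: 42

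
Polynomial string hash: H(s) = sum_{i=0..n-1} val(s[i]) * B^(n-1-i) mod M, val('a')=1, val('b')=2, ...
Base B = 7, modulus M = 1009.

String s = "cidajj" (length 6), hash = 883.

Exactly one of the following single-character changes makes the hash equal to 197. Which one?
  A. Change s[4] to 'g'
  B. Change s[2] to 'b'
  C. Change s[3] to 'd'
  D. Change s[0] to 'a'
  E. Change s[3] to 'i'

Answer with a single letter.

Answer: B

Derivation:
Option A: s[4]='j'->'g', delta=(7-10)*7^1 mod 1009 = 988, hash=883+988 mod 1009 = 862
Option B: s[2]='d'->'b', delta=(2-4)*7^3 mod 1009 = 323, hash=883+323 mod 1009 = 197 <-- target
Option C: s[3]='a'->'d', delta=(4-1)*7^2 mod 1009 = 147, hash=883+147 mod 1009 = 21
Option D: s[0]='c'->'a', delta=(1-3)*7^5 mod 1009 = 692, hash=883+692 mod 1009 = 566
Option E: s[3]='a'->'i', delta=(9-1)*7^2 mod 1009 = 392, hash=883+392 mod 1009 = 266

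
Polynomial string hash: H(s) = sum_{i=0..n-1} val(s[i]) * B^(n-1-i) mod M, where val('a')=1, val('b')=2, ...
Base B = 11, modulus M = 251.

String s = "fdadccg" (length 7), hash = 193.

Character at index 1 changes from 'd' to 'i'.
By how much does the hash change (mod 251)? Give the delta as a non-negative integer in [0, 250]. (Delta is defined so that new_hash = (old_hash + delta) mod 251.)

Answer: 47

Derivation:
Delta formula: (val(new) - val(old)) * B^(n-1-k) mod M
  val('i') - val('d') = 9 - 4 = 5
  B^(n-1-k) = 11^5 mod 251 = 160
  Delta = 5 * 160 mod 251 = 47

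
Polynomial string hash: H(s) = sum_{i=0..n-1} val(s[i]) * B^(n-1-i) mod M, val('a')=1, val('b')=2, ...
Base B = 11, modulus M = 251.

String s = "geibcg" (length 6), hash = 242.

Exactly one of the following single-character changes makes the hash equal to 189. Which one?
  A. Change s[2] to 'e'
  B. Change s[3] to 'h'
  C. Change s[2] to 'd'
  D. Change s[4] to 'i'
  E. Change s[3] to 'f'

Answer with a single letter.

Option A: s[2]='i'->'e', delta=(5-9)*11^3 mod 251 = 198, hash=242+198 mod 251 = 189 <-- target
Option B: s[3]='b'->'h', delta=(8-2)*11^2 mod 251 = 224, hash=242+224 mod 251 = 215
Option C: s[2]='i'->'d', delta=(4-9)*11^3 mod 251 = 122, hash=242+122 mod 251 = 113
Option D: s[4]='c'->'i', delta=(9-3)*11^1 mod 251 = 66, hash=242+66 mod 251 = 57
Option E: s[3]='b'->'f', delta=(6-2)*11^2 mod 251 = 233, hash=242+233 mod 251 = 224

Answer: A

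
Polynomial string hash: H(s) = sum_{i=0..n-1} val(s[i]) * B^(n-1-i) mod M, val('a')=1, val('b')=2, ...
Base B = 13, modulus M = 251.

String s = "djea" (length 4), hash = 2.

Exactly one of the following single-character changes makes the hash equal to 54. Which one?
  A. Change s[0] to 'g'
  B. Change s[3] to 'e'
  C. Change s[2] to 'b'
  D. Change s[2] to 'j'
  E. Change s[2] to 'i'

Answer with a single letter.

Option A: s[0]='d'->'g', delta=(7-4)*13^3 mod 251 = 65, hash=2+65 mod 251 = 67
Option B: s[3]='a'->'e', delta=(5-1)*13^0 mod 251 = 4, hash=2+4 mod 251 = 6
Option C: s[2]='e'->'b', delta=(2-5)*13^1 mod 251 = 212, hash=2+212 mod 251 = 214
Option D: s[2]='e'->'j', delta=(10-5)*13^1 mod 251 = 65, hash=2+65 mod 251 = 67
Option E: s[2]='e'->'i', delta=(9-5)*13^1 mod 251 = 52, hash=2+52 mod 251 = 54 <-- target

Answer: E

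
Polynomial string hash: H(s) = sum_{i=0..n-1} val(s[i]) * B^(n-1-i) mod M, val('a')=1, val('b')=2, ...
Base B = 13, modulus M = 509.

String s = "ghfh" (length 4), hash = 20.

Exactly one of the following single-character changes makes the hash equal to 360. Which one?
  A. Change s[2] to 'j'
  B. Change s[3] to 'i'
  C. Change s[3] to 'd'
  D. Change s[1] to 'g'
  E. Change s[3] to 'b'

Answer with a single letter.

Answer: D

Derivation:
Option A: s[2]='f'->'j', delta=(10-6)*13^1 mod 509 = 52, hash=20+52 mod 509 = 72
Option B: s[3]='h'->'i', delta=(9-8)*13^0 mod 509 = 1, hash=20+1 mod 509 = 21
Option C: s[3]='h'->'d', delta=(4-8)*13^0 mod 509 = 505, hash=20+505 mod 509 = 16
Option D: s[1]='h'->'g', delta=(7-8)*13^2 mod 509 = 340, hash=20+340 mod 509 = 360 <-- target
Option E: s[3]='h'->'b', delta=(2-8)*13^0 mod 509 = 503, hash=20+503 mod 509 = 14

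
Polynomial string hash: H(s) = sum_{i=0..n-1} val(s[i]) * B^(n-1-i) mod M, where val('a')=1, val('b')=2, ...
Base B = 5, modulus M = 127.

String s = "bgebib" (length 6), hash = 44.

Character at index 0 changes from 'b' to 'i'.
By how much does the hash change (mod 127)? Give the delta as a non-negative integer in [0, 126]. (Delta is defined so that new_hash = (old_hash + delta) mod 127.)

Answer: 31

Derivation:
Delta formula: (val(new) - val(old)) * B^(n-1-k) mod M
  val('i') - val('b') = 9 - 2 = 7
  B^(n-1-k) = 5^5 mod 127 = 77
  Delta = 7 * 77 mod 127 = 31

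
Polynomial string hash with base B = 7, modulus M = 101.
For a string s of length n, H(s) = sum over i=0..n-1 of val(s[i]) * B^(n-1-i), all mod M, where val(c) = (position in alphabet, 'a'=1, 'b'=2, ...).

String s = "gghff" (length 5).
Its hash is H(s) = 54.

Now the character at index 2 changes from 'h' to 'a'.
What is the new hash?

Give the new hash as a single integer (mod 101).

Answer: 14

Derivation:
val('h') = 8, val('a') = 1
Position k = 2, exponent = n-1-k = 2
B^2 mod M = 7^2 mod 101 = 49
Delta = (1 - 8) * 49 mod 101 = 61
New hash = (54 + 61) mod 101 = 14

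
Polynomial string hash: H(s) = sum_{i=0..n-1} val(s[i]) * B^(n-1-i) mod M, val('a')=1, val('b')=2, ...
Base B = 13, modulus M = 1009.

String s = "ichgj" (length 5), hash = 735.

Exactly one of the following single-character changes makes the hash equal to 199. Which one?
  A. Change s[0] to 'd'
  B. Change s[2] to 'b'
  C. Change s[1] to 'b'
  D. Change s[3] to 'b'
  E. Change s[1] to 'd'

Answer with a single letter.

Answer: A

Derivation:
Option A: s[0]='i'->'d', delta=(4-9)*13^4 mod 1009 = 473, hash=735+473 mod 1009 = 199 <-- target
Option B: s[2]='h'->'b', delta=(2-8)*13^2 mod 1009 = 1004, hash=735+1004 mod 1009 = 730
Option C: s[1]='c'->'b', delta=(2-3)*13^3 mod 1009 = 830, hash=735+830 mod 1009 = 556
Option D: s[3]='g'->'b', delta=(2-7)*13^1 mod 1009 = 944, hash=735+944 mod 1009 = 670
Option E: s[1]='c'->'d', delta=(4-3)*13^3 mod 1009 = 179, hash=735+179 mod 1009 = 914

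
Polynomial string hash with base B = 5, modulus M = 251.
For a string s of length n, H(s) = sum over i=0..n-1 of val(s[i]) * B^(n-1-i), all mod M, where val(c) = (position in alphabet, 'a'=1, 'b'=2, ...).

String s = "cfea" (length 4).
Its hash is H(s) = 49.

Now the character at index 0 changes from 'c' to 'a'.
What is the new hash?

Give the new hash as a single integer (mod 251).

Answer: 50

Derivation:
val('c') = 3, val('a') = 1
Position k = 0, exponent = n-1-k = 3
B^3 mod M = 5^3 mod 251 = 125
Delta = (1 - 3) * 125 mod 251 = 1
New hash = (49 + 1) mod 251 = 50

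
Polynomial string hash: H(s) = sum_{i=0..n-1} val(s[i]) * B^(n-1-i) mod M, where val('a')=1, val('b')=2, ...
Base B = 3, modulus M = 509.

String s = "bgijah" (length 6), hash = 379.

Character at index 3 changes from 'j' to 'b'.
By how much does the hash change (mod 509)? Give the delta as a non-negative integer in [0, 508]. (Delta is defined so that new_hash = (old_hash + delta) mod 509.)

Delta formula: (val(new) - val(old)) * B^(n-1-k) mod M
  val('b') - val('j') = 2 - 10 = -8
  B^(n-1-k) = 3^2 mod 509 = 9
  Delta = -8 * 9 mod 509 = 437

Answer: 437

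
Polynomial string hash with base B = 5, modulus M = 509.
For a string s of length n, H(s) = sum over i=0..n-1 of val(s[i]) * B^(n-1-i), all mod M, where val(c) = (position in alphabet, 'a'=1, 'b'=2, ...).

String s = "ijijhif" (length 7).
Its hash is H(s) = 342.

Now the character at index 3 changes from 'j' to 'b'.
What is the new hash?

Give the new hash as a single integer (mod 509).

Answer: 360

Derivation:
val('j') = 10, val('b') = 2
Position k = 3, exponent = n-1-k = 3
B^3 mod M = 5^3 mod 509 = 125
Delta = (2 - 10) * 125 mod 509 = 18
New hash = (342 + 18) mod 509 = 360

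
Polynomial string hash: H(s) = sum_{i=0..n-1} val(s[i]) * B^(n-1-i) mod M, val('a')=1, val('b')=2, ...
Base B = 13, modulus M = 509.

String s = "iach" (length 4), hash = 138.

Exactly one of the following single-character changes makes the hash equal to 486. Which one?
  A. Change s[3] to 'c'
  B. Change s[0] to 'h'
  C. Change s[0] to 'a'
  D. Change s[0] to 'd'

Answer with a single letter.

Option A: s[3]='h'->'c', delta=(3-8)*13^0 mod 509 = 504, hash=138+504 mod 509 = 133
Option B: s[0]='i'->'h', delta=(8-9)*13^3 mod 509 = 348, hash=138+348 mod 509 = 486 <-- target
Option C: s[0]='i'->'a', delta=(1-9)*13^3 mod 509 = 239, hash=138+239 mod 509 = 377
Option D: s[0]='i'->'d', delta=(4-9)*13^3 mod 509 = 213, hash=138+213 mod 509 = 351

Answer: B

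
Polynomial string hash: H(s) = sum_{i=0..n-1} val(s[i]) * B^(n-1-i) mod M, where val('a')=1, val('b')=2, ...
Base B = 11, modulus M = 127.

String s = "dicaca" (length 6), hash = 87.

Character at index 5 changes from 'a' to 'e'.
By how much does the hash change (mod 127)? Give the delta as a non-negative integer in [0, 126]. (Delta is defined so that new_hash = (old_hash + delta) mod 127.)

Answer: 4

Derivation:
Delta formula: (val(new) - val(old)) * B^(n-1-k) mod M
  val('e') - val('a') = 5 - 1 = 4
  B^(n-1-k) = 11^0 mod 127 = 1
  Delta = 4 * 1 mod 127 = 4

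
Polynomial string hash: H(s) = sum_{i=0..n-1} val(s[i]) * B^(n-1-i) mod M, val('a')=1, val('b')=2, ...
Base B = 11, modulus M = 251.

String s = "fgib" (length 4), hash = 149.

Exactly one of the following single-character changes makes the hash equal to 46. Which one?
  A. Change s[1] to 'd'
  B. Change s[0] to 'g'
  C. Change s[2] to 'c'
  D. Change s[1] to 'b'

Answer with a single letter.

Answer: D

Derivation:
Option A: s[1]='g'->'d', delta=(4-7)*11^2 mod 251 = 139, hash=149+139 mod 251 = 37
Option B: s[0]='f'->'g', delta=(7-6)*11^3 mod 251 = 76, hash=149+76 mod 251 = 225
Option C: s[2]='i'->'c', delta=(3-9)*11^1 mod 251 = 185, hash=149+185 mod 251 = 83
Option D: s[1]='g'->'b', delta=(2-7)*11^2 mod 251 = 148, hash=149+148 mod 251 = 46 <-- target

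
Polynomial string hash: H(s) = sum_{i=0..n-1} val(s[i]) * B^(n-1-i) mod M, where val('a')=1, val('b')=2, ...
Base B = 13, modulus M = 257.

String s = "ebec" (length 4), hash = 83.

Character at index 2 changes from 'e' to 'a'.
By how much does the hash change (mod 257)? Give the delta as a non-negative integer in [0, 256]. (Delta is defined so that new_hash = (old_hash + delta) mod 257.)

Answer: 205

Derivation:
Delta formula: (val(new) - val(old)) * B^(n-1-k) mod M
  val('a') - val('e') = 1 - 5 = -4
  B^(n-1-k) = 13^1 mod 257 = 13
  Delta = -4 * 13 mod 257 = 205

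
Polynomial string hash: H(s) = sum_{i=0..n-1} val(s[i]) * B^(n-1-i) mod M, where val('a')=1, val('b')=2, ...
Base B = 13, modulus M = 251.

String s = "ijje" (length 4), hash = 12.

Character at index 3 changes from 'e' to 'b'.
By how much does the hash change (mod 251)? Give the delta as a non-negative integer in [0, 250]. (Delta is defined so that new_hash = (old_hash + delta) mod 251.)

Answer: 248

Derivation:
Delta formula: (val(new) - val(old)) * B^(n-1-k) mod M
  val('b') - val('e') = 2 - 5 = -3
  B^(n-1-k) = 13^0 mod 251 = 1
  Delta = -3 * 1 mod 251 = 248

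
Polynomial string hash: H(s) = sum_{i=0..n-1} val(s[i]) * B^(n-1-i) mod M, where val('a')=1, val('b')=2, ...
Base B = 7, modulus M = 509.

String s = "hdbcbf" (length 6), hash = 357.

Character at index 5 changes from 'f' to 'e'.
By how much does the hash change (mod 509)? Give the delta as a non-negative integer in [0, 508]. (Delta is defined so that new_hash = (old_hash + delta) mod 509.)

Delta formula: (val(new) - val(old)) * B^(n-1-k) mod M
  val('e') - val('f') = 5 - 6 = -1
  B^(n-1-k) = 7^0 mod 509 = 1
  Delta = -1 * 1 mod 509 = 508

Answer: 508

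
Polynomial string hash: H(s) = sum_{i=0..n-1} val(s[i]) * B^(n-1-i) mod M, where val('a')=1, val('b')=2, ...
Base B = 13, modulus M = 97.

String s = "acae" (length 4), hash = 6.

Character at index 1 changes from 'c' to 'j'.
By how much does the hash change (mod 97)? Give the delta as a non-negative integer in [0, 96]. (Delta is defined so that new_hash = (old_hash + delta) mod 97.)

Answer: 19

Derivation:
Delta formula: (val(new) - val(old)) * B^(n-1-k) mod M
  val('j') - val('c') = 10 - 3 = 7
  B^(n-1-k) = 13^2 mod 97 = 72
  Delta = 7 * 72 mod 97 = 19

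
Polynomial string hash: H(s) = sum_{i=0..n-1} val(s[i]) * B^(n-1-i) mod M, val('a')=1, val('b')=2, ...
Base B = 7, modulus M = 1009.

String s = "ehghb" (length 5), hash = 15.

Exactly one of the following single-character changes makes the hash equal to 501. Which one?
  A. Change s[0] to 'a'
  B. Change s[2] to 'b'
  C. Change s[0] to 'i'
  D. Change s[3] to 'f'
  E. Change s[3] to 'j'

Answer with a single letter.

Option A: s[0]='e'->'a', delta=(1-5)*7^4 mod 1009 = 486, hash=15+486 mod 1009 = 501 <-- target
Option B: s[2]='g'->'b', delta=(2-7)*7^2 mod 1009 = 764, hash=15+764 mod 1009 = 779
Option C: s[0]='e'->'i', delta=(9-5)*7^4 mod 1009 = 523, hash=15+523 mod 1009 = 538
Option D: s[3]='h'->'f', delta=(6-8)*7^1 mod 1009 = 995, hash=15+995 mod 1009 = 1
Option E: s[3]='h'->'j', delta=(10-8)*7^1 mod 1009 = 14, hash=15+14 mod 1009 = 29

Answer: A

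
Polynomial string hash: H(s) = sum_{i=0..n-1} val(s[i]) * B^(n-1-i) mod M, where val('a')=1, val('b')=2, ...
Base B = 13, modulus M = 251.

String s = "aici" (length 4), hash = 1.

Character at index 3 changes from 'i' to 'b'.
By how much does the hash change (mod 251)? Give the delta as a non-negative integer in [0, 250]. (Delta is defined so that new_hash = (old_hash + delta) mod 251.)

Answer: 244

Derivation:
Delta formula: (val(new) - val(old)) * B^(n-1-k) mod M
  val('b') - val('i') = 2 - 9 = -7
  B^(n-1-k) = 13^0 mod 251 = 1
  Delta = -7 * 1 mod 251 = 244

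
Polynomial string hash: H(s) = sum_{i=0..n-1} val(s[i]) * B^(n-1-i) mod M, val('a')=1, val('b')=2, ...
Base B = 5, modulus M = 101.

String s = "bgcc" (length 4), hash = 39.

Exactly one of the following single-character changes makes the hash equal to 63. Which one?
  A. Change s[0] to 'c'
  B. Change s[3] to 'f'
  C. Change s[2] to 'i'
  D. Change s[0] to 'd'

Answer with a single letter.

Option A: s[0]='b'->'c', delta=(3-2)*5^3 mod 101 = 24, hash=39+24 mod 101 = 63 <-- target
Option B: s[3]='c'->'f', delta=(6-3)*5^0 mod 101 = 3, hash=39+3 mod 101 = 42
Option C: s[2]='c'->'i', delta=(9-3)*5^1 mod 101 = 30, hash=39+30 mod 101 = 69
Option D: s[0]='b'->'d', delta=(4-2)*5^3 mod 101 = 48, hash=39+48 mod 101 = 87

Answer: A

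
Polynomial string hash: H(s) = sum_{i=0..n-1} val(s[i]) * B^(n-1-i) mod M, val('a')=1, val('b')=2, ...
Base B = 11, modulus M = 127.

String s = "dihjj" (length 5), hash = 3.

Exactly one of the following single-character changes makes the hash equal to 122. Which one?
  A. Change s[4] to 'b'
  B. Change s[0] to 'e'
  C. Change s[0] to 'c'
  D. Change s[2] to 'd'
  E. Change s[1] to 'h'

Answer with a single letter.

Option A: s[4]='j'->'b', delta=(2-10)*11^0 mod 127 = 119, hash=3+119 mod 127 = 122 <-- target
Option B: s[0]='d'->'e', delta=(5-4)*11^4 mod 127 = 36, hash=3+36 mod 127 = 39
Option C: s[0]='d'->'c', delta=(3-4)*11^4 mod 127 = 91, hash=3+91 mod 127 = 94
Option D: s[2]='h'->'d', delta=(4-8)*11^2 mod 127 = 24, hash=3+24 mod 127 = 27
Option E: s[1]='i'->'h', delta=(8-9)*11^3 mod 127 = 66, hash=3+66 mod 127 = 69

Answer: A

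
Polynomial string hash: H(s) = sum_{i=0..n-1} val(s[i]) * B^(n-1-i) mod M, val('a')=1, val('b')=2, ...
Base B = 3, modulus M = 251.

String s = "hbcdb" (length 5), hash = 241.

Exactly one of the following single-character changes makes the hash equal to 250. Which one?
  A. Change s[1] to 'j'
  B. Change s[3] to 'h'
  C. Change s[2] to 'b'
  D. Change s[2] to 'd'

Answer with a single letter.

Option A: s[1]='b'->'j', delta=(10-2)*3^3 mod 251 = 216, hash=241+216 mod 251 = 206
Option B: s[3]='d'->'h', delta=(8-4)*3^1 mod 251 = 12, hash=241+12 mod 251 = 2
Option C: s[2]='c'->'b', delta=(2-3)*3^2 mod 251 = 242, hash=241+242 mod 251 = 232
Option D: s[2]='c'->'d', delta=(4-3)*3^2 mod 251 = 9, hash=241+9 mod 251 = 250 <-- target

Answer: D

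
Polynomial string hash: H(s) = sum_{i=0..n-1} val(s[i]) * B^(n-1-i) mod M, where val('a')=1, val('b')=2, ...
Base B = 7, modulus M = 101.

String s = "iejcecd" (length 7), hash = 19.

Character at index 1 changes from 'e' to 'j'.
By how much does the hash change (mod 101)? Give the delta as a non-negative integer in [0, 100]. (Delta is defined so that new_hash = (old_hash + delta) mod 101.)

Answer: 3

Derivation:
Delta formula: (val(new) - val(old)) * B^(n-1-k) mod M
  val('j') - val('e') = 10 - 5 = 5
  B^(n-1-k) = 7^5 mod 101 = 41
  Delta = 5 * 41 mod 101 = 3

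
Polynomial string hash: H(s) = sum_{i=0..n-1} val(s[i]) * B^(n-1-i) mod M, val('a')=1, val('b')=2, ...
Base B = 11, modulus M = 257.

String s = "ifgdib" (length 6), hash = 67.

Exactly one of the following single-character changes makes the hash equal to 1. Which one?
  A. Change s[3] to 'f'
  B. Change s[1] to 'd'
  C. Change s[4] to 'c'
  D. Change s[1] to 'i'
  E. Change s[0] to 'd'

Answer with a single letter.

Option A: s[3]='d'->'f', delta=(6-4)*11^2 mod 257 = 242, hash=67+242 mod 257 = 52
Option B: s[1]='f'->'d', delta=(4-6)*11^4 mod 257 = 16, hash=67+16 mod 257 = 83
Option C: s[4]='i'->'c', delta=(3-9)*11^1 mod 257 = 191, hash=67+191 mod 257 = 1 <-- target
Option D: s[1]='f'->'i', delta=(9-6)*11^4 mod 257 = 233, hash=67+233 mod 257 = 43
Option E: s[0]='i'->'d', delta=(4-9)*11^5 mod 257 = 183, hash=67+183 mod 257 = 250

Answer: C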